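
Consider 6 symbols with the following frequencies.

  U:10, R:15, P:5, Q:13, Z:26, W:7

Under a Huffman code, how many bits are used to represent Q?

Repeatedly merge the two smallest:
merge P(5) and W(7): 12
merge U(10) and 12: 22
merge Q(13) and R(15): 28
merge 22 and Z(26): 48
merge 28 and 48: 76
Q's leaf is at depth 2, giving a 2-bit codeword.

2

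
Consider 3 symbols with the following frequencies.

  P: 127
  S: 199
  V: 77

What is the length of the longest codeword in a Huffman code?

Merge the two lowest-weight nodes at each step:
merge V(77) and P(127): 204
merge S(199) and 204: 403
The first pair merged (V, P) ends up deepest, at depth 2.

2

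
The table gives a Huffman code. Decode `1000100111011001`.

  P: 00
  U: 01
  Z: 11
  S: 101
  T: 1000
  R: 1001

TRZUR

Read left to right; each codeword is recognised as soon as it completes (prefix code):
  1000→T | 1001→R | 11→Z | 01→U | 1001→R
Decoded message: TRZUR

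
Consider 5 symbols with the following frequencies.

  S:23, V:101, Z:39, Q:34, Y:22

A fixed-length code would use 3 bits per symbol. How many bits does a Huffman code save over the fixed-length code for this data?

Fixed-length: 3 bits × 219 symbols = 657 bits.
Huffman merges:
combine Y(22), S(23) → 45
combine Q(34), Z(39) → 73
combine 45, 73 → 118
combine V(101), 118 → 219
Huffman total = 45 + 73 + 118 + 219 = 455 bits.
Saving = 657 − 455 = 202 bits.

202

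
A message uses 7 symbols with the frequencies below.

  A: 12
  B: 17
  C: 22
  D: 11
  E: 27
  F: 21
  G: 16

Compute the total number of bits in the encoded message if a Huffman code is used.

351

Build the Huffman tree bottom-up:
combine D(11), A(12) → 23
combine G(16), B(17) → 33
combine F(21), C(22) → 43
combine 23, E(27) → 50
combine 33, 43 → 76
combine 50, 76 → 126
The encoded length is the sum of every internal node's weight: 23 + 33 + 43 + 50 + 76 + 126 = 351 bits.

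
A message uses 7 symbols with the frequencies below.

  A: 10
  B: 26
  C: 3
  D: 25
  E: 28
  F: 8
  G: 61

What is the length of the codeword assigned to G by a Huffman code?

Huffman merges, smallest pair first:
combine C(3), F(8) → 11
combine A(10), 11 → 21
combine 21, D(25) → 46
combine B(26), E(28) → 54
combine 46, 54 → 100
combine G(61), 100 → 161
G is merged only at the final step, so code length = 1.

1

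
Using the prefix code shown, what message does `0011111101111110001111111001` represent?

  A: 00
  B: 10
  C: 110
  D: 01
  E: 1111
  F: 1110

Read left to right; each codeword is recognised as soon as it completes (prefix code):
  00→A | 1111→E | 110→C | 1111→E | 110→C | 00→A | 1111→E | 1110→F | 01→D
Decoded message: AECECAEFD

AECECAEFD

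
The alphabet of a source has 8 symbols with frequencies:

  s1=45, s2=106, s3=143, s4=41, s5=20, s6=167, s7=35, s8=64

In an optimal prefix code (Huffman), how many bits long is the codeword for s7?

Build the tree from the bottom:
s5(20) + s7(35) → 55
s4(41) + s1(45) → 86
55 + s8(64) → 119
86 + s2(106) → 192
119 + s3(143) → 262
s6(167) + 192 → 359
262 + 359 → 621
s7's leaf is at depth 4, giving a 4-bit codeword.

4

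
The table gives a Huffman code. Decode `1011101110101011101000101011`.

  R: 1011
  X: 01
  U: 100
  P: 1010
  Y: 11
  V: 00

Read left to right; each codeword is recognised as soon as it completes (prefix code):
  1011→R | 1011→R | 1010→P | 1011→R | 1010→P | 00→V | 1010→P | 11→Y
Decoded message: RRPRPVPY

RRPRPVPY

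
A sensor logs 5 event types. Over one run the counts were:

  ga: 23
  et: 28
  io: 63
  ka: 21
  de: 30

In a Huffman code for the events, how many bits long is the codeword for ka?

3

Huffman merges, smallest pair first:
ka(21) + ga(23) → 44
et(28) + de(30) → 58
44 + 58 → 102
io(63) + 102 → 165
The subtree containing ka is merged 3 times, so code length = 3.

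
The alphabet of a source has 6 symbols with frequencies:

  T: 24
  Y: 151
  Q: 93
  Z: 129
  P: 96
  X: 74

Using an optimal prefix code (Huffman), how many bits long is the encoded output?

1421

Merge the two smallest weights repeatedly:
T(24) + X(74) → 98
Q(93) + P(96) → 189
98 + Z(129) → 227
Y(151) + 189 → 340
227 + 340 → 567
Total encoded bits = sum of merged weights = 98 + 189 + 227 + 340 + 567 = 1421.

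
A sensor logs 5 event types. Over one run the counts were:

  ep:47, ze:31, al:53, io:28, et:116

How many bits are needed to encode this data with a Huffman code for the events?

593

Merge the two smallest weights repeatedly:
io(28) + ze(31) → 59
ep(47) + al(53) → 100
59 + 100 → 159
et(116) + 159 → 275
Total encoded bits = sum of merged weights = 59 + 100 + 159 + 275 = 593.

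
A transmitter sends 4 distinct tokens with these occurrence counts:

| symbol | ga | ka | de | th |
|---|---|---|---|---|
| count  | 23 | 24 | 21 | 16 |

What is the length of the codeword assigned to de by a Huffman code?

Huffman merges, smallest pair first:
th(16) + de(21) → 37
ga(23) + ka(24) → 47
37 + 47 → 84
The subtree containing de is merged 2 times, so code length = 2.

2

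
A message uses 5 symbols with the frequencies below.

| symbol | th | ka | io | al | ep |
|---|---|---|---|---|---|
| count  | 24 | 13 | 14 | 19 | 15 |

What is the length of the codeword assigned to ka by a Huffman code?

Repeatedly merge the two smallest:
combine ka(13), io(14) → 27
combine ep(15), al(19) → 34
combine th(24), 27 → 51
combine 34, 51 → 85
The subtree containing ka is merged 3 times, so code length = 3.

3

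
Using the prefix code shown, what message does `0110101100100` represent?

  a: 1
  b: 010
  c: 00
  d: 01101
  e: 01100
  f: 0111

deac

Read left to right; each codeword is recognised as soon as it completes (prefix code):
  01101→d | 01100→e | 1→a | 00→c
Decoded message: deac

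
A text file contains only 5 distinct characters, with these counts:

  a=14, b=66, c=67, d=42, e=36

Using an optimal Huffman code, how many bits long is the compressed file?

Greedily combine the two least-frequent nodes:
merge a(14) and e(36): 50
merge d(42) and 50: 92
merge b(66) and c(67): 133
merge 92 and 133: 225
Each symbol's bit-cost is frequency × depth; summing gives 500 bits (equivalently 50 + 92 + 133 + 225).

500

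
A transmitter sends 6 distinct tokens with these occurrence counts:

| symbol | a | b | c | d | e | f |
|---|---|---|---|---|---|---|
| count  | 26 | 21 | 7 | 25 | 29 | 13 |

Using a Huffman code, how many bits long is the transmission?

303

Greedily combine the two least-frequent nodes:
combine c(7), f(13) → 20
combine 20, b(21) → 41
combine d(25), a(26) → 51
combine e(29), 41 → 70
combine 51, 70 → 121
The encoded length is the sum of every internal node's weight: 20 + 41 + 51 + 70 + 121 = 303 bits.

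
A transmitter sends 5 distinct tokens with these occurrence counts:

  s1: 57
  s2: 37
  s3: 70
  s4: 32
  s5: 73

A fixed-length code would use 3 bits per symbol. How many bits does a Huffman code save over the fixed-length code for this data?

200

Fixed-length: 3 bits × 269 symbols = 807 bits.
Huffman merges:
merge s4(32) and s2(37): 69
merge s1(57) and 69: 126
merge s3(70) and s5(73): 143
merge 126 and 143: 269
Huffman total = 69 + 126 + 143 + 269 = 607 bits.
Saving = 807 − 607 = 200 bits.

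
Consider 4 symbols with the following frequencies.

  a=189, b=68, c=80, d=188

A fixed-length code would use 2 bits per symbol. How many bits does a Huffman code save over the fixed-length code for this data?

41

Fixed-length: 2 bits × 525 symbols = 1050 bits.
Huffman merges:
b(68) + c(80) → 148
148 + d(188) → 336
a(189) + 336 → 525
Huffman total = 148 + 336 + 525 = 1009 bits.
Saving = 1050 − 1009 = 41 bits.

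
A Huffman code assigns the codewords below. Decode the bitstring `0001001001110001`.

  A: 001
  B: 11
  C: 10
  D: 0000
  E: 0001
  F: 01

EAABE

Read left to right; each codeword is recognised as soon as it completes (prefix code):
  0001→E | 001→A | 001→A | 11→B | 0001→E
Decoded message: EAABE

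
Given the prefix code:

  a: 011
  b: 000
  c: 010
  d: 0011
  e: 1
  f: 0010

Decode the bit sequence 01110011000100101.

aedbefe

Read left to right; each codeword is recognised as soon as it completes (prefix code):
  011→a | 1→e | 0011→d | 000→b | 1→e | 0010→f | 1→e
Decoded message: aedbefe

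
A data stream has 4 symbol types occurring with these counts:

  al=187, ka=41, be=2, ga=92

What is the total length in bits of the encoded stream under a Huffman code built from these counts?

500

Merge the two smallest weights repeatedly:
merge be(2) and ka(41): 43
merge 43 and ga(92): 135
merge 135 and al(187): 322
Total encoded bits = sum of merged weights = 43 + 135 + 322 = 500.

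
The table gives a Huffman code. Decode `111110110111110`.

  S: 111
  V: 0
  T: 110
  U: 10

STTST

Read left to right; each codeword is recognised as soon as it completes (prefix code):
  111→S | 110→T | 110→T | 111→S | 110→T
Decoded message: STTST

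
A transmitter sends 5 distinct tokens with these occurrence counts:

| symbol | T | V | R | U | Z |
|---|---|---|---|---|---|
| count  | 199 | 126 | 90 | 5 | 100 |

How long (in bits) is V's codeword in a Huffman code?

Build the tree from the bottom:
merge U(5) and R(90): 95
merge 95 and Z(100): 195
merge V(126) and 195: 321
merge T(199) and 321: 520
The subtree containing V is merged 2 times, so code length = 2.

2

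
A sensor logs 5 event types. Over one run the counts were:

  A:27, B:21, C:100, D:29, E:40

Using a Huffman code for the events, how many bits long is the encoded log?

451

Merge the two smallest weights repeatedly:
combine B(21), A(27) → 48
combine D(29), E(40) → 69
combine 48, 69 → 117
combine C(100), 117 → 217
Total encoded bits = sum of merged weights = 48 + 69 + 117 + 217 = 451.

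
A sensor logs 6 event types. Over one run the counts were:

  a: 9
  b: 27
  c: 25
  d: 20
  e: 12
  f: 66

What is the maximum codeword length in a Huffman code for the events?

4

Merge the two lowest-weight nodes at each step:
combine a(9), e(12) → 21
combine d(20), 21 → 41
combine c(25), b(27) → 52
combine 41, 52 → 93
combine f(66), 93 → 159
Maximum depth reached is 4.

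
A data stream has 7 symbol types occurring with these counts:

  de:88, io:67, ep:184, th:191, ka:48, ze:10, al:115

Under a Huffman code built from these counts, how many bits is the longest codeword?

4

Merge the two lowest-weight nodes at each step:
combine ze(10), ka(48) → 58
combine 58, io(67) → 125
combine de(88), al(115) → 203
combine 125, ep(184) → 309
combine th(191), 203 → 394
combine 309, 394 → 703
The first pair merged (ze, ka) ends up deepest, at depth 4.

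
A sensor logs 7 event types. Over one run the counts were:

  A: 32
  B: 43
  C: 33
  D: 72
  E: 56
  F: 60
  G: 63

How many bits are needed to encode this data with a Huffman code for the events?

1005

Build the Huffman tree bottom-up:
A(32) + C(33) → 65
B(43) + E(56) → 99
F(60) + G(63) → 123
65 + D(72) → 137
99 + 123 → 222
137 + 222 → 359
Each symbol's bit-cost is frequency × depth; summing gives 1005 bits (equivalently 65 + 99 + 123 + 137 + 222 + 359).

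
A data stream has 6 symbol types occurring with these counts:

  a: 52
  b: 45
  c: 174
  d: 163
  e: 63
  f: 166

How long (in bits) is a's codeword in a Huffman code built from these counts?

Build the tree from the bottom:
combine b(45), a(52) → 97
combine e(63), 97 → 160
combine 160, d(163) → 323
combine f(166), c(174) → 340
combine 323, 340 → 663
The subtree containing a is merged 4 times, so code length = 4.

4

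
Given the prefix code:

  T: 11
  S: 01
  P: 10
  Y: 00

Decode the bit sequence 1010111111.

PPTTT

Read left to right; each codeword is recognised as soon as it completes (prefix code):
  10→P | 10→P | 11→T | 11→T | 11→T
Decoded message: PPTTT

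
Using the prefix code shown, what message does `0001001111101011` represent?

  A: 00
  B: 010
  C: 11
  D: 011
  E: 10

ABDCEEC

Read left to right; each codeword is recognised as soon as it completes (prefix code):
  00→A | 010→B | 011→D | 11→C | 10→E | 10→E | 11→C
Decoded message: ABDCEEC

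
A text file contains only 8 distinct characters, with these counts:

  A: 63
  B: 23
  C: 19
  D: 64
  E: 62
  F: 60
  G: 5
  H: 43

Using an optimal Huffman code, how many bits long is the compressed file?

961

Build the Huffman tree bottom-up:
G(5) + C(19) → 24
B(23) + 24 → 47
H(43) + 47 → 90
F(60) + E(62) → 122
A(63) + D(64) → 127
90 + 122 → 212
127 + 212 → 339
Each symbol's bit-cost is frequency × depth; summing gives 961 bits (equivalently 24 + 47 + 90 + 122 + 127 + 212 + 339).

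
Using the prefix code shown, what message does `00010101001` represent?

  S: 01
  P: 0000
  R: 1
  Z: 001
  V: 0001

Read left to right; each codeword is recognised as soon as it completes (prefix code):
  0001→V | 01→S | 01→S | 001→Z
Decoded message: VSSZ

VSSZ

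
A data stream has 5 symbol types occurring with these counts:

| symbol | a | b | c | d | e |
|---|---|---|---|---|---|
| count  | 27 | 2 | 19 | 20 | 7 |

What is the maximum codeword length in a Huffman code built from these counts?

Merge the two lowest-weight nodes at each step:
combine b(2), e(7) → 9
combine 9, c(19) → 28
combine d(20), a(27) → 47
combine 28, 47 → 75
The rarest symbols sit at the bottom; the longest codeword is 3 bits.

3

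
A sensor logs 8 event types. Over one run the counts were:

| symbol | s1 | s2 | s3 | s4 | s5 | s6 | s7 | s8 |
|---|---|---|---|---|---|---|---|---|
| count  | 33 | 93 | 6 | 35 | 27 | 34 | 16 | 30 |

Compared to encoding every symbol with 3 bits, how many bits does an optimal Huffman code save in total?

71

Fixed-length: 3 bits × 274 symbols = 822 bits.
Huffman merges:
merge s3(6) and s7(16): 22
merge 22 and s5(27): 49
merge s8(30) and s1(33): 63
merge s6(34) and s4(35): 69
merge 49 and 63: 112
merge 69 and s2(93): 162
merge 112 and 162: 274
Huffman total = 22 + 49 + 63 + 69 + 112 + 162 + 274 = 751 bits.
Saving = 822 − 751 = 71 bits.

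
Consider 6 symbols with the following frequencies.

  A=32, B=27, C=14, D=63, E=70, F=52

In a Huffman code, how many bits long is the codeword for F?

Repeatedly merge the two smallest:
merge C(14) and B(27): 41
merge A(32) and 41: 73
merge F(52) and D(63): 115
merge E(70) and 73: 143
merge 115 and 143: 258
The subtree containing F is merged 2 times, so code length = 2.

2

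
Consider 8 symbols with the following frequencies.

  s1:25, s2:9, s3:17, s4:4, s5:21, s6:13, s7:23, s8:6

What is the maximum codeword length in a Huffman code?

5

Merge the two lowest-weight nodes at each step:
merge s4(4) and s8(6): 10
merge s2(9) and 10: 19
merge s6(13) and s3(17): 30
merge 19 and s5(21): 40
merge s7(23) and s1(25): 48
merge 30 and 40: 70
merge 48 and 70: 118
The first pair merged (s4, s8) ends up deepest, at depth 5.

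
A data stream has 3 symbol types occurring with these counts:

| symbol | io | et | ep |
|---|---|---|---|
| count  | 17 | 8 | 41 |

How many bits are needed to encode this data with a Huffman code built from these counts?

91

Merge the two smallest weights repeatedly:
merge et(8) and io(17): 25
merge 25 and ep(41): 66
Total encoded bits = sum of merged weights = 25 + 66 = 91.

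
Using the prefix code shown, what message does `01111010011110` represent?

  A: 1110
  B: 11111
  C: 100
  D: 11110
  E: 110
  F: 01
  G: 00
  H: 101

Read left to right; each codeword is recognised as soon as it completes (prefix code):
  01→F | 1110→A | 100→C | 11110→D
Decoded message: FACD

FACD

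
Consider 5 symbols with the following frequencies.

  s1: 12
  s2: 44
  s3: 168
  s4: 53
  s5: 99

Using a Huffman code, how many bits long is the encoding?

Greedily combine the two least-frequent nodes:
merge s1(12) and s2(44): 56
merge s4(53) and 56: 109
merge s5(99) and 109: 208
merge s3(168) and 208: 376
Each symbol's bit-cost is frequency × depth; summing gives 749 bits (equivalently 56 + 109 + 208 + 376).

749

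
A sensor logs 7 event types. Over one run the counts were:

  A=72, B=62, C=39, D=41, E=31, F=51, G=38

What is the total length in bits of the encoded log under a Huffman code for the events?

930

Greedily combine the two least-frequent nodes:
E(31) + G(38) → 69
C(39) + D(41) → 80
F(51) + B(62) → 113
69 + A(72) → 141
80 + 113 → 193
141 + 193 → 334
The encoded length is the sum of every internal node's weight: 69 + 80 + 113 + 141 + 193 + 334 = 930 bits.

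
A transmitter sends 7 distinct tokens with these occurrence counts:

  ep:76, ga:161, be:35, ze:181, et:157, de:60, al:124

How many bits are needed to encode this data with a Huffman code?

2135

Greedily combine the two least-frequent nodes:
merge be(35) and de(60): 95
merge ep(76) and 95: 171
merge al(124) and et(157): 281
merge ga(161) and 171: 332
merge ze(181) and 281: 462
merge 332 and 462: 794
Each symbol's bit-cost is frequency × depth; summing gives 2135 bits (equivalently 95 + 171 + 281 + 332 + 462 + 794).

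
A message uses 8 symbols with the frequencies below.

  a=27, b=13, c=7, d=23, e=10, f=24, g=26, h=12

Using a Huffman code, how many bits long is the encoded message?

415

Merge the two smallest weights repeatedly:
c(7) + e(10) → 17
h(12) + b(13) → 25
17 + d(23) → 40
f(24) + 25 → 49
g(26) + a(27) → 53
40 + 49 → 89
53 + 89 → 142
Total encoded bits = sum of merged weights = 17 + 25 + 40 + 49 + 53 + 89 + 142 = 415.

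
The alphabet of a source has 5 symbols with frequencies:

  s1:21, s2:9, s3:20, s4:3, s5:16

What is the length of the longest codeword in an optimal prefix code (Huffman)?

Merge the two lowest-weight nodes at each step:
combine s4(3), s2(9) → 12
combine 12, s5(16) → 28
combine s3(20), s1(21) → 41
combine 28, 41 → 69
Maximum depth reached is 3.

3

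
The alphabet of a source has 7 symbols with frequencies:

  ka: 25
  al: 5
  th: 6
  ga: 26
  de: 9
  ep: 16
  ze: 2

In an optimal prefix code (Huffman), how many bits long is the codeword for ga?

Repeatedly merge the two smallest:
combine ze(2), al(5) → 7
combine th(6), 7 → 13
combine de(9), 13 → 22
combine ep(16), 22 → 38
combine ka(25), ga(26) → 51
combine 38, 51 → 89
ga's leaf is at depth 2, giving a 2-bit codeword.

2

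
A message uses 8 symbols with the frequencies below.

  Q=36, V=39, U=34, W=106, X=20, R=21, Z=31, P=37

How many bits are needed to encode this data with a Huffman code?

Build the Huffman tree bottom-up:
X(20) + R(21) → 41
Z(31) + U(34) → 65
Q(36) + P(37) → 73
V(39) + 41 → 80
65 + 73 → 138
80 + W(106) → 186
138 + 186 → 324
Total encoded bits = sum of merged weights = 41 + 65 + 73 + 80 + 138 + 186 + 324 = 907.

907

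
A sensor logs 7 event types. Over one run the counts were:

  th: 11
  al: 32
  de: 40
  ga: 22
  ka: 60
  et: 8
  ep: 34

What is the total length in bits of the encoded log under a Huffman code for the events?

540

Greedily combine the two least-frequent nodes:
merge et(8) and th(11): 19
merge 19 and ga(22): 41
merge al(32) and ep(34): 66
merge de(40) and 41: 81
merge ka(60) and 66: 126
merge 81 and 126: 207
The encoded length is the sum of every internal node's weight: 19 + 41 + 66 + 81 + 126 + 207 = 540 bits.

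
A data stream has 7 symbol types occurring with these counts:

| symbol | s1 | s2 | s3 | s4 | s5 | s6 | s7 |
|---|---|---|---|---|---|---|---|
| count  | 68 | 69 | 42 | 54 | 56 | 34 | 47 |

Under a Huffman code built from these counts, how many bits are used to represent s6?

3

Build the tree from the bottom:
merge s6(34) and s3(42): 76
merge s7(47) and s4(54): 101
merge s5(56) and s1(68): 124
merge s2(69) and 76: 145
merge 101 and 124: 225
merge 145 and 225: 370
s6 sits 3 levels below the root, so its codeword is 3 bits.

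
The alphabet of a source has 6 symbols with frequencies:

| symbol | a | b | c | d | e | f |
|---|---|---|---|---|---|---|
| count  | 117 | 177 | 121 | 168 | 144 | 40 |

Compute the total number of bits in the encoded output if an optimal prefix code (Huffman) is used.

Greedily combine the two least-frequent nodes:
f(40) + a(117) → 157
c(121) + e(144) → 265
157 + d(168) → 325
b(177) + 265 → 442
325 + 442 → 767
The encoded length is the sum of every internal node's weight: 157 + 265 + 325 + 442 + 767 = 1956 bits.

1956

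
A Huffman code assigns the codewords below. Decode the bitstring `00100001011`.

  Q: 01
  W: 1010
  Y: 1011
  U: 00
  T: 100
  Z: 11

Read left to right; each codeword is recognised as soon as it completes (prefix code):
  00→U | 100→T | 00→U | 1011→Y
Decoded message: UTUY

UTUY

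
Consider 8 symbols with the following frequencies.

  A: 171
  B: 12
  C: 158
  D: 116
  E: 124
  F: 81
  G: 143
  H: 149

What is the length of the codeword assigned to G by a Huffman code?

Huffman merges, smallest pair first:
combine B(12), F(81) → 93
combine 93, D(116) → 209
combine E(124), G(143) → 267
combine H(149), C(158) → 307
combine A(171), 209 → 380
combine 267, 307 → 574
combine 380, 574 → 954
The subtree containing G is merged 3 times, so code length = 3.

3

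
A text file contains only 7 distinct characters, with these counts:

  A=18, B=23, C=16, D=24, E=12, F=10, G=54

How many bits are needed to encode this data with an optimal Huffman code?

Merge the two smallest weights repeatedly:
combine F(10), E(12) → 22
combine C(16), A(18) → 34
combine 22, B(23) → 45
combine D(24), 34 → 58
combine 45, G(54) → 99
combine 58, 99 → 157
The encoded length is the sum of every internal node's weight: 22 + 34 + 45 + 58 + 99 + 157 = 415 bits.

415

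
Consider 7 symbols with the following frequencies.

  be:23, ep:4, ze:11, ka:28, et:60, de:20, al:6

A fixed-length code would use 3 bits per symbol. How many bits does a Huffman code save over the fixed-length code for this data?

Fixed-length: 3 bits × 152 symbols = 456 bits.
Huffman merges:
ep(4) + al(6) → 10
10 + ze(11) → 21
de(20) + 21 → 41
be(23) + ka(28) → 51
41 + 51 → 92
et(60) + 92 → 152
Huffman total = 10 + 21 + 41 + 51 + 92 + 152 = 367 bits.
Saving = 456 − 367 = 89 bits.

89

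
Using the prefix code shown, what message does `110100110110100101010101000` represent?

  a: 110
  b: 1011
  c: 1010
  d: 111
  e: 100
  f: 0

Read left to right; each codeword is recognised as soon as it completes (prefix code):
  110→a | 100→e | 110→a | 110→a | 100→e | 1010→c | 1010→c | 100→e | 0→f
Decoded message: aeaaeccef

aeaaeccef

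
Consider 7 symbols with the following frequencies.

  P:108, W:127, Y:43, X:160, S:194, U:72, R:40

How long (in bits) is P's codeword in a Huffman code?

Build the tree from the bottom:
combine R(40), Y(43) → 83
combine U(72), 83 → 155
combine P(108), W(127) → 235
combine 155, X(160) → 315
combine S(194), 235 → 429
combine 315, 429 → 744
P's leaf is at depth 3, giving a 3-bit codeword.

3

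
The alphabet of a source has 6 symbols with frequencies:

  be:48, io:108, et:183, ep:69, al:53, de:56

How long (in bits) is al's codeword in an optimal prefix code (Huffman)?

Repeatedly merge the two smallest:
combine be(48), al(53) → 101
combine de(56), ep(69) → 125
combine 101, io(108) → 209
combine 125, et(183) → 308
combine 209, 308 → 517
al sits 3 levels below the root, so its codeword is 3 bits.

3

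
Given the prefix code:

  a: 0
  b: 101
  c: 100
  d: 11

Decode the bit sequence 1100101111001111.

Read left to right; each codeword is recognised as soon as it completes (prefix code):
  11→d | 0→a | 0→a | 101→b | 11→d | 100→c | 11→d | 11→d
Decoded message: daabdcdd

daabdcdd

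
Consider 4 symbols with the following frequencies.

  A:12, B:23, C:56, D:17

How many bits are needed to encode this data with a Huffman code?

189

Merge the two smallest weights repeatedly:
combine A(12), D(17) → 29
combine B(23), 29 → 52
combine 52, C(56) → 108
Each symbol's bit-cost is frequency × depth; summing gives 189 bits (equivalently 29 + 52 + 108).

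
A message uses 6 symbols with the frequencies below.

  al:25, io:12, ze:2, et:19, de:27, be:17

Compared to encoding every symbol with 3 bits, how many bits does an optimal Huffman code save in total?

Fixed-length: 3 bits × 102 symbols = 306 bits.
Huffman merges:
combine ze(2), io(12) → 14
combine 14, be(17) → 31
combine et(19), al(25) → 44
combine de(27), 31 → 58
combine 44, 58 → 102
Huffman total = 14 + 31 + 44 + 58 + 102 = 249 bits.
Saving = 306 − 249 = 57 bits.

57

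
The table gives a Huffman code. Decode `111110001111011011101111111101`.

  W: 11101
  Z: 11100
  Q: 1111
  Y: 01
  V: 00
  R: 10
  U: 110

QRVQYRWQW

Read left to right; each codeword is recognised as soon as it completes (prefix code):
  1111→Q | 10→R | 00→V | 1111→Q | 01→Y | 10→R | 11101→W | 1111→Q | 11101→W
Decoded message: QRVQYRWQW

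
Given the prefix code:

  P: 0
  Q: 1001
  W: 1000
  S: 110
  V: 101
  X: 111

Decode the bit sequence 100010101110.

Read left to right; each codeword is recognised as soon as it completes (prefix code):
  1000→W | 101→V | 0→P | 111→X | 0→P
Decoded message: WVPXP

WVPXP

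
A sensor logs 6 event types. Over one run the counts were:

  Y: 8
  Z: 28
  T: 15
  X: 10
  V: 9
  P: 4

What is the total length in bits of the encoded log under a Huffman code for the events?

Greedily combine the two least-frequent nodes:
merge P(4) and Y(8): 12
merge V(9) and X(10): 19
merge 12 and T(15): 27
merge 19 and 27: 46
merge Z(28) and 46: 74
The encoded length is the sum of every internal node's weight: 12 + 19 + 27 + 46 + 74 = 178 bits.

178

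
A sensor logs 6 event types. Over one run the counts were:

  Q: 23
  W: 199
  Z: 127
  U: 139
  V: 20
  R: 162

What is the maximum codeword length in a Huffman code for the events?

Merge the two lowest-weight nodes at each step:
combine V(20), Q(23) → 43
combine 43, Z(127) → 170
combine U(139), R(162) → 301
combine 170, W(199) → 369
combine 301, 369 → 670
The first pair merged (V, Q) ends up deepest, at depth 4.

4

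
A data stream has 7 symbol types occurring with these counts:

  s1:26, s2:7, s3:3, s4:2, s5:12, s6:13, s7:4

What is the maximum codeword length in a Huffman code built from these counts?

5

Merge the two lowest-weight nodes at each step:
merge s4(2) and s3(3): 5
merge s7(4) and 5: 9
merge s2(7) and 9: 16
merge s5(12) and s6(13): 25
merge 16 and 25: 41
merge s1(26) and 41: 67
The first pair merged (s4, s3) ends up deepest, at depth 5.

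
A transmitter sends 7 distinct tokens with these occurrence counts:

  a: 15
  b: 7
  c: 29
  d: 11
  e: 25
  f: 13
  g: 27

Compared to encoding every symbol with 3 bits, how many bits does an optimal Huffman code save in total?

38

Fixed-length: 3 bits × 127 symbols = 381 bits.
Huffman merges:
combine b(7), d(11) → 18
combine f(13), a(15) → 28
combine 18, e(25) → 43
combine g(27), 28 → 55
combine c(29), 43 → 72
combine 55, 72 → 127
Huffman total = 18 + 28 + 43 + 55 + 72 + 127 = 343 bits.
Saving = 381 − 343 = 38 bits.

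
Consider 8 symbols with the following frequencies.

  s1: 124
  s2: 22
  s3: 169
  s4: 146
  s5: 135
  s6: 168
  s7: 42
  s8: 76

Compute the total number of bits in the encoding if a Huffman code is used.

2513

Greedily combine the two least-frequent nodes:
merge s2(22) and s7(42): 64
merge 64 and s8(76): 140
merge s1(124) and s5(135): 259
merge 140 and s4(146): 286
merge s6(168) and s3(169): 337
merge 259 and 286: 545
merge 337 and 545: 882
The encoded length is the sum of every internal node's weight: 64 + 140 + 259 + 286 + 337 + 545 + 882 = 2513 bits.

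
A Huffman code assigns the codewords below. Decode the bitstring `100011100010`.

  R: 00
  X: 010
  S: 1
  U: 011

Read left to right; each codeword is recognised as soon as it completes (prefix code):
  1→S | 00→R | 011→U | 1→S | 00→R | 010→X
Decoded message: SRUSRX

SRUSRX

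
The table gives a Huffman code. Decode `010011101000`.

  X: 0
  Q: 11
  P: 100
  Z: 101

XPQZXXX

Read left to right; each codeword is recognised as soon as it completes (prefix code):
  0→X | 100→P | 11→Q | 101→Z | 0→X | 0→X | 0→X
Decoded message: XPQZXXX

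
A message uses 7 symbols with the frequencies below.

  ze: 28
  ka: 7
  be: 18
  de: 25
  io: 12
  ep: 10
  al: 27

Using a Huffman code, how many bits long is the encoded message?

343

Merge the two smallest weights repeatedly:
merge ka(7) and ep(10): 17
merge io(12) and 17: 29
merge be(18) and de(25): 43
merge al(27) and ze(28): 55
merge 29 and 43: 72
merge 55 and 72: 127
Total encoded bits = sum of merged weights = 17 + 29 + 43 + 55 + 72 + 127 = 343.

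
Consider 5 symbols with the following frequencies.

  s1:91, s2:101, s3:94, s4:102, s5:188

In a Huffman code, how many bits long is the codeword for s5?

Build the tree from the bottom:
combine s1(91), s3(94) → 185
combine s2(101), s4(102) → 203
combine 185, s5(188) → 373
combine 203, 373 → 576
s5's leaf is at depth 2, giving a 2-bit codeword.

2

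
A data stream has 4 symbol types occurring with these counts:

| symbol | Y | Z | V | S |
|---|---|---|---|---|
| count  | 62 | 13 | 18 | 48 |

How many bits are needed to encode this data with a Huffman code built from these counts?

251

Merge the two smallest weights repeatedly:
merge Z(13) and V(18): 31
merge 31 and S(48): 79
merge Y(62) and 79: 141
The encoded length is the sum of every internal node's weight: 31 + 79 + 141 = 251 bits.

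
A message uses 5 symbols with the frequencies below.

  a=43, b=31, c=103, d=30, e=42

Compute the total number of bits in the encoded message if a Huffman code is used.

Merge the two smallest weights repeatedly:
combine d(30), b(31) → 61
combine e(42), a(43) → 85
combine 61, 85 → 146
combine c(103), 146 → 249
Each symbol's bit-cost is frequency × depth; summing gives 541 bits (equivalently 61 + 85 + 146 + 249).

541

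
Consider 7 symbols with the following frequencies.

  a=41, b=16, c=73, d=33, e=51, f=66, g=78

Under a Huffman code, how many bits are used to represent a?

3

Build the tree from the bottom:
merge b(16) and d(33): 49
merge a(41) and 49: 90
merge e(51) and f(66): 117
merge c(73) and g(78): 151
merge 90 and 117: 207
merge 151 and 207: 358
The subtree containing a is merged 3 times, so code length = 3.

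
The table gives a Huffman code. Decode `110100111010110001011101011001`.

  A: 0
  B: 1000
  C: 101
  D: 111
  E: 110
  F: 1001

EFECBCECF

Read left to right; each codeword is recognised as soon as it completes (prefix code):
  110→E | 1001→F | 110→E | 101→C | 1000→B | 101→C | 110→E | 101→C | 1001→F
Decoded message: EFECBCECF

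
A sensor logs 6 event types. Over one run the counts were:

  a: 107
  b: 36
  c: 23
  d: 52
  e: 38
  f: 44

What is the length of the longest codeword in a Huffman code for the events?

3

Merge the two lowest-weight nodes at each step:
combine c(23), b(36) → 59
combine e(38), f(44) → 82
combine d(52), 59 → 111
combine 82, a(107) → 189
combine 111, 189 → 300
The first pair merged (c, b) ends up deepest, at depth 3.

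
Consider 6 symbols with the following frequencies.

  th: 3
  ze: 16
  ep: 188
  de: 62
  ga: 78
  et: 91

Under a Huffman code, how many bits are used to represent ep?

1

Build the tree from the bottom:
th(3) + ze(16) → 19
19 + de(62) → 81
ga(78) + 81 → 159
et(91) + 159 → 250
ep(188) + 250 → 438
ep is a child of the root — depth 1, so its codeword is a single bit.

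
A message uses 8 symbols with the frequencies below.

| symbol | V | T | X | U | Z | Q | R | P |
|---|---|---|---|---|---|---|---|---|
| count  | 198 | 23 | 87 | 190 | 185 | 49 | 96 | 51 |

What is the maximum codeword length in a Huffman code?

5

Merge the two lowest-weight nodes at each step:
combine T(23), Q(49) → 72
combine P(51), 72 → 123
combine X(87), R(96) → 183
combine 123, 183 → 306
combine Z(185), U(190) → 375
combine V(198), 306 → 504
combine 375, 504 → 879
The first pair merged (T, Q) ends up deepest, at depth 5.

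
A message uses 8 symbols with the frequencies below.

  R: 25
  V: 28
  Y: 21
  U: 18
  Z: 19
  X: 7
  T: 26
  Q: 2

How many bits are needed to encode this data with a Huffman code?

Merge the two smallest weights repeatedly:
merge Q(2) and X(7): 9
merge 9 and U(18): 27
merge Z(19) and Y(21): 40
merge R(25) and T(26): 51
merge 27 and V(28): 55
merge 40 and 51: 91
merge 55 and 91: 146
The encoded length is the sum of every internal node's weight: 9 + 27 + 40 + 51 + 55 + 91 + 146 = 419 bits.

419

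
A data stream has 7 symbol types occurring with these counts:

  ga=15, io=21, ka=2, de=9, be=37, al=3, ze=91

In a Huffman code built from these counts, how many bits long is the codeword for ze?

Repeatedly merge the two smallest:
merge ka(2) and al(3): 5
merge 5 and de(9): 14
merge 14 and ga(15): 29
merge io(21) and 29: 50
merge be(37) and 50: 87
merge 87 and ze(91): 178
ze sits one level below the root: a 1-bit codeword.

1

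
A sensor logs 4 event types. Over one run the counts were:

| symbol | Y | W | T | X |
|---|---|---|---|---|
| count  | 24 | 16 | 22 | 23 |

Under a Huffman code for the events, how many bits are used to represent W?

2

Build the tree from the bottom:
merge W(16) and T(22): 38
merge X(23) and Y(24): 47
merge 38 and 47: 85
The subtree containing W is merged 2 times, so code length = 2.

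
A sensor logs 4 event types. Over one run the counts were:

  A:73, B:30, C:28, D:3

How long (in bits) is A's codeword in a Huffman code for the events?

Huffman merges, smallest pair first:
D(3) + C(28) → 31
B(30) + 31 → 61
61 + A(73) → 134
A is merged only at the final step, so code length = 1.

1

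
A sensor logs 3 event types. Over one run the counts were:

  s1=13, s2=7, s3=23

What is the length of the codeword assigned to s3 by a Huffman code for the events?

1

Repeatedly merge the two smallest:
combine s2(7), s1(13) → 20
combine 20, s3(23) → 43
s3 is a child of the root — depth 1, so its codeword is a single bit.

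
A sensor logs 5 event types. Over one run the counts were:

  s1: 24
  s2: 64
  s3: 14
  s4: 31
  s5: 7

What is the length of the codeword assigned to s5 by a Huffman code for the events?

Huffman merges, smallest pair first:
combine s5(7), s3(14) → 21
combine 21, s1(24) → 45
combine s4(31), 45 → 76
combine s2(64), 76 → 140
s5's leaf is at depth 4, giving a 4-bit codeword.

4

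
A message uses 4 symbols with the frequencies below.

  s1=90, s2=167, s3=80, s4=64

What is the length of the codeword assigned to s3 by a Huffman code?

3

Repeatedly merge the two smallest:
s4(64) + s3(80) → 144
s1(90) + 144 → 234
s2(167) + 234 → 401
s3 sits 3 levels below the root, so its codeword is 3 bits.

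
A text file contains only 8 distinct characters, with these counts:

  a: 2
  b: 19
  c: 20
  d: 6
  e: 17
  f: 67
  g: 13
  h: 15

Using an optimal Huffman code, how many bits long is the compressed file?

404

Build the Huffman tree bottom-up:
merge a(2) and d(6): 8
merge 8 and g(13): 21
merge h(15) and e(17): 32
merge b(19) and c(20): 39
merge 21 and 32: 53
merge 39 and 53: 92
merge f(67) and 92: 159
Each symbol's bit-cost is frequency × depth; summing gives 404 bits (equivalently 8 + 21 + 32 + 39 + 53 + 92 + 159).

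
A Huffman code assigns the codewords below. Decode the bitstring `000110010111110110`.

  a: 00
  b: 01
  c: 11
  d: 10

abdbbccbd

Read left to right; each codeword is recognised as soon as it completes (prefix code):
  00→a | 01→b | 10→d | 01→b | 01→b | 11→c | 11→c | 01→b | 10→d
Decoded message: abdbbccbd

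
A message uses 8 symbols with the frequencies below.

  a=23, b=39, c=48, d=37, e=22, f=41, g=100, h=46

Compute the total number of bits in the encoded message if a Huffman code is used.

Greedily combine the two least-frequent nodes:
merge e(22) and a(23): 45
merge d(37) and b(39): 76
merge f(41) and 45: 86
merge h(46) and c(48): 94
merge 76 and 86: 162
merge 94 and g(100): 194
merge 162 and 194: 356
The encoded length is the sum of every internal node's weight: 45 + 76 + 86 + 94 + 162 + 194 + 356 = 1013 bits.

1013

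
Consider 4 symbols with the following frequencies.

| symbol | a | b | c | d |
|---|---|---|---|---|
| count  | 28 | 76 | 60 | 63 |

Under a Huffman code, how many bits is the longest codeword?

Merge the two lowest-weight nodes at each step:
merge a(28) and c(60): 88
merge d(63) and b(76): 139
merge 88 and 139: 227
The rarest symbols sit at the bottom; the longest codeword is 2 bits.

2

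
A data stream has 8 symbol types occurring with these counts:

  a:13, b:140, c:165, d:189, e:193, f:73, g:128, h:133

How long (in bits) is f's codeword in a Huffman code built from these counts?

4

Repeatedly merge the two smallest:
merge a(13) and f(73): 86
merge 86 and g(128): 214
merge h(133) and b(140): 273
merge c(165) and d(189): 354
merge e(193) and 214: 407
merge 273 and 354: 627
merge 407 and 627: 1034
The subtree containing f is merged 4 times, so code length = 4.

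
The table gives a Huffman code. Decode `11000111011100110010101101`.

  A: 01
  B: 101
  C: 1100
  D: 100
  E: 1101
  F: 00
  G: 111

Read left to right; each codeword is recognised as soon as it completes (prefix code):
  1100→C | 01→A | 1101→E | 1100→C | 1100→C | 101→B | 01→A | 101→B
Decoded message: CAECCBAB

CAECCBAB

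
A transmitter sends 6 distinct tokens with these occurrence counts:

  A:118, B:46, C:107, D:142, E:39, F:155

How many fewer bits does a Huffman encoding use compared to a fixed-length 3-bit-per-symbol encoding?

330

Fixed-length: 3 bits × 607 symbols = 1821 bits.
Huffman merges:
E(39) + B(46) → 85
85 + C(107) → 192
A(118) + D(142) → 260
F(155) + 192 → 347
260 + 347 → 607
Huffman total = 85 + 192 + 260 + 347 + 607 = 1491 bits.
Saving = 1821 − 1491 = 330 bits.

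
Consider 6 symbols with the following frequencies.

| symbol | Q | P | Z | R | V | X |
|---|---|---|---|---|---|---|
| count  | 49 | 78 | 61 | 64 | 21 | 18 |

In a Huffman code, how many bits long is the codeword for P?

Repeatedly merge the two smallest:
merge X(18) and V(21): 39
merge 39 and Q(49): 88
merge Z(61) and R(64): 125
merge P(78) and 88: 166
merge 125 and 166: 291
P sits 2 levels below the root, so its codeword is 2 bits.

2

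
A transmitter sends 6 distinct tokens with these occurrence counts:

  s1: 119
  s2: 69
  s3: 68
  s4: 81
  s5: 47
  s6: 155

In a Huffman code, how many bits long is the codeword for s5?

3

Huffman merges, smallest pair first:
s5(47) + s3(68) → 115
s2(69) + s4(81) → 150
115 + s1(119) → 234
150 + s6(155) → 305
234 + 305 → 539
s5 sits 3 levels below the root, so its codeword is 3 bits.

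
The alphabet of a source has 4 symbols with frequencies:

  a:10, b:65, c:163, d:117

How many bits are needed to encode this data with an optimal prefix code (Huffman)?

622

Merge the two smallest weights repeatedly:
a(10) + b(65) → 75
75 + d(117) → 192
c(163) + 192 → 355
The encoded length is the sum of every internal node's weight: 75 + 192 + 355 = 622 bits.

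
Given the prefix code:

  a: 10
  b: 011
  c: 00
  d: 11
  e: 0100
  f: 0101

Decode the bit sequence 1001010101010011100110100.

Read left to right; each codeword is recognised as soon as it completes (prefix code):
  10→a | 0101→f | 0101→f | 0100→e | 11→d | 10→a | 011→b | 0100→e
Decoded message: affedabe

affedabe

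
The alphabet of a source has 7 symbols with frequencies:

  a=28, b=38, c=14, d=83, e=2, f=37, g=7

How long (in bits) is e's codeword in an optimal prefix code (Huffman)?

Repeatedly merge the two smallest:
merge e(2) and g(7): 9
merge 9 and c(14): 23
merge 23 and a(28): 51
merge f(37) and b(38): 75
merge 51 and 75: 126
merge d(83) and 126: 209
The subtree containing e is merged 5 times, so code length = 5.

5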